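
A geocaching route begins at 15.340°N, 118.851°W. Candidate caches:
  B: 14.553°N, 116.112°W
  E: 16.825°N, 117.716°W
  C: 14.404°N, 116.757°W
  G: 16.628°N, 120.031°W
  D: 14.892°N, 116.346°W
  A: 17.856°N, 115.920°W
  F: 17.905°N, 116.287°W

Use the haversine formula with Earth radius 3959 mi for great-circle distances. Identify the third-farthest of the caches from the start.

Distances from the start (15.340°N, 118.851°W):
A: 260.5 mi
F: 245.4 mi
B: 190.8 mi
D: 169.9 mi
C: 154.1 mi
E: 127.3 mi
G: 118.6 mi
The third-farthest is B at 190.8 mi.

B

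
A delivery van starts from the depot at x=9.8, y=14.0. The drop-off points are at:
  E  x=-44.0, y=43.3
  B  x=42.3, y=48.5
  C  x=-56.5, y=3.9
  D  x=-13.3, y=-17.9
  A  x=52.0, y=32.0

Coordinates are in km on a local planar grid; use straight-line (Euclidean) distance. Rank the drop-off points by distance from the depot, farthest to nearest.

C, E, B, A, D

Computing each straight-line distance from x=9.8, y=14.0:
C x=-56.5, y=3.9: 67.1 km
E x=-44.0, y=43.3: 61.3 km
B x=42.3, y=48.5: 47.4 km
A x=52.0, y=32.0: 45.9 km
D x=-13.3, y=-17.9: 39.4 km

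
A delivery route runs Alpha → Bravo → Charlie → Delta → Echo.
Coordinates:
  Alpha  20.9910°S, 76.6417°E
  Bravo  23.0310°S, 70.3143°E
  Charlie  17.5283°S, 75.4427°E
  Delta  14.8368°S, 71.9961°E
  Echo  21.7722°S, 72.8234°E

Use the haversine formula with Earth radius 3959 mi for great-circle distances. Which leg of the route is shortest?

Leg distances:
Alpha→Bravo: 429.1 mi
Bravo→Charlie: 504.9 mi
Charlie→Delta: 294.8 mi
Delta→Echo: 482.3 mi
The shortest leg is Charlie–Delta at 294.8 mi.

Charlie–Delta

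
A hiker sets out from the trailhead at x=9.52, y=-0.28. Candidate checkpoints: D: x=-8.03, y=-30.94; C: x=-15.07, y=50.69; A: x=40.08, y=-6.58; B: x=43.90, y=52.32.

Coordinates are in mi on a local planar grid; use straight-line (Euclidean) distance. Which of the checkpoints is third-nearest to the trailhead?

Distance to each, sorted:
A: 31.2 mi
D: 35.3 mi
C: 56.6 mi
B: 62.8 mi
The third-nearest is C at 56.6 mi.

C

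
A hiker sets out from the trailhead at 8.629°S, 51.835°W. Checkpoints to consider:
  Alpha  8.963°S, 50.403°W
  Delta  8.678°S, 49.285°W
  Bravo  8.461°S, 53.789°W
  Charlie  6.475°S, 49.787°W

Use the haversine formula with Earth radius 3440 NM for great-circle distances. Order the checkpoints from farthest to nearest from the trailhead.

Distance from the trailhead at 8.629°S, 51.835°W to each:
Charlie 6.475°S, 49.787°W: 177.7 NM
Delta 8.678°S, 49.285°W: 151.4 NM
Bravo 8.461°S, 53.789°W: 116.5 NM
Alpha 8.963°S, 50.403°W: 87.3 NM

Charlie, Delta, Bravo, Alpha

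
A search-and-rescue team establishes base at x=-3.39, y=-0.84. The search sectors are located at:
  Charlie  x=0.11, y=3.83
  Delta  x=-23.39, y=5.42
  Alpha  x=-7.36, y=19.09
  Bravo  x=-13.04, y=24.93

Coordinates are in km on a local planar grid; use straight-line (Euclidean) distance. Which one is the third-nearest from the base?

Distances from the base (x=-3.39, y=-0.84):
Charlie: 5.8 km
Alpha: 20.3 km
Delta: 21.0 km
Bravo: 27.5 km
The third-nearest is Delta at 21.0 km.

Delta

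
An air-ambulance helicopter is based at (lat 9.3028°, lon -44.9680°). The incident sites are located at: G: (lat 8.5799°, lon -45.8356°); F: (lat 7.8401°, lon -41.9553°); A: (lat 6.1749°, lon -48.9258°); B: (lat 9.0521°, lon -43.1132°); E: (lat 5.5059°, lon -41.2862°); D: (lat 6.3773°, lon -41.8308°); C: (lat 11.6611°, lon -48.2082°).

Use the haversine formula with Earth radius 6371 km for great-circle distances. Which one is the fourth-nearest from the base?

Distance to each, sorted:
G: 124.7 km
B: 205.5 km
F: 369.0 km
C: 440.7 km
D: 474.6 km
A: 557.7 km
E: 585.7 km
The fourth-nearest is C at 440.7 km.

C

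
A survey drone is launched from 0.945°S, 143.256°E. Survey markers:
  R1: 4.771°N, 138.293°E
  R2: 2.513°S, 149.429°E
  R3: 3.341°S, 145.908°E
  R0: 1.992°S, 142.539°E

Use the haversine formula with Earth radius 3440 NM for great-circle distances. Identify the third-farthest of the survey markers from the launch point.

R3

Distances from the launch point (0.945°S, 143.256°E):
R1: 454.3 NM
R2: 382.2 NM
R3: 214.5 NM
R0: 76.2 NM
The third-farthest is R3 at 214.5 NM.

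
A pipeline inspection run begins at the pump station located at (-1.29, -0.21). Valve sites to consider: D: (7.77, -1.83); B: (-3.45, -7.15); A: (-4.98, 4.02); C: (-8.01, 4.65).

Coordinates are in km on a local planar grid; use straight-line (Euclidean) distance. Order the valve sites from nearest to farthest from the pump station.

A, B, C, D

Distance from the pump station at (-1.29, -0.21) to each:
A (-4.98, 4.02): 5.6 km
B (-3.45, -7.15): 7.3 km
C (-8.01, 4.65): 8.3 km
D (7.77, -1.83): 9.2 km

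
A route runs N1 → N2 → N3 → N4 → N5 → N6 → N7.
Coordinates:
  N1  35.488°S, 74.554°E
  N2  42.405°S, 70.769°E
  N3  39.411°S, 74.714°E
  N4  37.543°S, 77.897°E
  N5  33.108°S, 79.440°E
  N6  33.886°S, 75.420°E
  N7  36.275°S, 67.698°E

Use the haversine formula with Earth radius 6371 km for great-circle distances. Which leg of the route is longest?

N1–N2

Leg distances:
N1→N2: 835.7 km
N2→N3: 469.7 km
N3→N4: 346.3 km
N4→N5: 512.6 km
N5→N6: 382.6 km
N6→N7: 750.9 km
The longest leg is N1–N2 at 835.7 km.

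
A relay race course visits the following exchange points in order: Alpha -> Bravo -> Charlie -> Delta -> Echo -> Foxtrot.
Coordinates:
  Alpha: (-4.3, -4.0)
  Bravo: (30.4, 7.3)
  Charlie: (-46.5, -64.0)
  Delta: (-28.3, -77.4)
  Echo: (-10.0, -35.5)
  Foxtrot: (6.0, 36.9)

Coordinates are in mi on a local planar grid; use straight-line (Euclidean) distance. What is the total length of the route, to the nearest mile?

Leg distances:
Alpha→Bravo: 36.5 mi  (cumulative 36.5 mi)
Bravo→Charlie: 104.9 mi  (cumulative 141.4 mi)
Charlie→Delta: 22.6 mi  (cumulative 164.0 mi)
Delta→Echo: 45.7 mi  (cumulative 209.7 mi)
Echo→Foxtrot: 74.1 mi  (cumulative 283.8 mi)
Total route length ≈ 284 mi.

284 mi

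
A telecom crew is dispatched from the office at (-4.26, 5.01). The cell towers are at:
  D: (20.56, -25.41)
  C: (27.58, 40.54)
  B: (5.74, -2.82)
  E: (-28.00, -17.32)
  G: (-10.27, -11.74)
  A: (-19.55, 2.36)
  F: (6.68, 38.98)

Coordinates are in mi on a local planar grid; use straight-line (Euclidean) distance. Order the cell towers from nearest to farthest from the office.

B, A, G, E, F, D, C

Distance from the office at (-4.26, 5.01) to each:
B (5.74, -2.82): 12.7 mi
A (-19.55, 2.36): 15.5 mi
G (-10.27, -11.74): 17.8 mi
E (-28.00, -17.32): 32.6 mi
F (6.68, 38.98): 35.7 mi
D (20.56, -25.41): 39.3 mi
C (27.58, 40.54): 47.7 mi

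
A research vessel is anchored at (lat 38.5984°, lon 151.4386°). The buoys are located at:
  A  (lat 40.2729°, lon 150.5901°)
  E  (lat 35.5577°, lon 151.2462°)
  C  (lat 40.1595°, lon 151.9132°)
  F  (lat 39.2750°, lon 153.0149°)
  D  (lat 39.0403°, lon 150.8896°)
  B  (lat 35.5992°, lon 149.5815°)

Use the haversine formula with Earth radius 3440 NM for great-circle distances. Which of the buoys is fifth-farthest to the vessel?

Distance to each, sorted:
B: 200.8 NM
E: 182.8 NM
A: 108.0 NM
C: 96.3 NM
F: 84.1 NM
D: 36.9 NM
The fifth-farthest is F at 84.1 NM.

F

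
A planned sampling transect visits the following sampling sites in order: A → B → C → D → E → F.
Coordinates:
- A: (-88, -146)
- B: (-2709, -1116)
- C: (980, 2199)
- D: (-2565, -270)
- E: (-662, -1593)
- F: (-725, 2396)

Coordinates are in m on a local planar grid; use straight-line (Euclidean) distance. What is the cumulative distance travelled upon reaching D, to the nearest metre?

12074 m

Leg distances:
A→B: 2794.7 m  (cumulative 2794.7 m)
B→C: 4959.6 m  (cumulative 7754.4 m)
C→D: 4320.1 m  (cumulative 12074.4 m)
Cumulative distance at D ≈ 12074 m.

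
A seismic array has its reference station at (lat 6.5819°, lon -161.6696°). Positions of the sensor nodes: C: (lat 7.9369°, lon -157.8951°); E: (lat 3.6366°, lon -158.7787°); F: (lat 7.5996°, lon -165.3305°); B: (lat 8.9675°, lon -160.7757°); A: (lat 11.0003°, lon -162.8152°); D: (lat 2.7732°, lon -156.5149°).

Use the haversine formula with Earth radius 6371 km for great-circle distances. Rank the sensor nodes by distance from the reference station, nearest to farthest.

Distances from the reference station:
B (lat 8.9675°, lon -160.7757°): 283.0 km
F (lat 7.5996°, lon -165.3305°): 419.5 km
C (lat 7.9369°, lon -157.8951°): 442.8 km
E (lat 3.6366°, lon -158.7787°): 458.0 km
A (lat 11.0003°, lon -162.8152°): 507.2 km
D (lat 2.7732°, lon -156.5149°): 711.0 km

B, F, C, E, A, D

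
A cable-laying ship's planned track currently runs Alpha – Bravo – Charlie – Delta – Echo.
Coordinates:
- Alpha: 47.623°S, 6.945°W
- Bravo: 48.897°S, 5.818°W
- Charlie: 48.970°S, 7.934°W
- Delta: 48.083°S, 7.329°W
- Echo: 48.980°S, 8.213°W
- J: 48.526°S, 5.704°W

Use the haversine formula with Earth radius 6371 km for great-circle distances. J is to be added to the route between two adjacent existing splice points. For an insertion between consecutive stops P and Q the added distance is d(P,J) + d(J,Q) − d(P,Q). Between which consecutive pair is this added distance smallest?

between Alpha and Bravo

Added distance for inserting J between each consecutive pair:
Alpha–Bravo: 14.0 km
Bravo–Charlie: 58.1 km
Charlie–Delta: 192.5 km
Delta–Echo: 201.5 km
Smallest added distance is 14.0 km, inserting between Alpha and Bravo.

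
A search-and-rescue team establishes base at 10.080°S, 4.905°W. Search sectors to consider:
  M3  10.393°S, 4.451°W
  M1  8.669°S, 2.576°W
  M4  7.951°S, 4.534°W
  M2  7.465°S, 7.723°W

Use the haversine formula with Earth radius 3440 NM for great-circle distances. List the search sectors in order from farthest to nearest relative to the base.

Distance from the base at 10.080°S, 4.905°W to each:
M2 7.465°S, 7.723°W: 229.4 NM
M1 8.669°S, 2.576°W: 161.9 NM
M4 7.951°S, 4.534°W: 129.7 NM
M3 10.393°S, 4.451°W: 32.8 NM

M2, M1, M4, M3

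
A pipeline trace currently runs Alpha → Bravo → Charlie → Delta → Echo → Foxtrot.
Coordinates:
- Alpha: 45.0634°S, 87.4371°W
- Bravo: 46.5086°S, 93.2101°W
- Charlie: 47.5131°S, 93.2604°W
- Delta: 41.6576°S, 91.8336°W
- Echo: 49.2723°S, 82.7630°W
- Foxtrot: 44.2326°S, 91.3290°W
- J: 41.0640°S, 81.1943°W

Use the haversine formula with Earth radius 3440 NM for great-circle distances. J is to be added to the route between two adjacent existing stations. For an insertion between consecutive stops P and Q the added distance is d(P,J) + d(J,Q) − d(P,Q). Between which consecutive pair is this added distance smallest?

Added distance for inserting J between each consecutive pair:
Alpha–Bravo: 721.2 NM
Bravo–Charlie: 1199.5 NM
Charlie–Delta: 769.6 NM
Delta–Echo: 382.8 NM
Echo–Foxtrot: 519.2 NM
Smallest added distance is 382.8 NM, inserting between Delta and Echo.

between Delta and Echo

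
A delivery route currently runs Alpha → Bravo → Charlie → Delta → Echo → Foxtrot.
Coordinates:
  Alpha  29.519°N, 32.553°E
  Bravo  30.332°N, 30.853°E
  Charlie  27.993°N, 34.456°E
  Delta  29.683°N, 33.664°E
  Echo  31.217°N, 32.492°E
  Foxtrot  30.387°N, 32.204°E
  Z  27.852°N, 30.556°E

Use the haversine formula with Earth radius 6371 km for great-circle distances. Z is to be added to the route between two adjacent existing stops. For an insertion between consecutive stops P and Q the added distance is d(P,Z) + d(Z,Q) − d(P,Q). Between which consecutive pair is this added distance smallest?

Added distance for inserting Z between each consecutive pair:
Alpha–Bravo: 359.0 km
Bravo–Charlie: 224.9 km
Charlie–Delta: 545.3 km
Delta–Echo: 579.1 km
Echo–Foxtrot: 646.3 km
Smallest added distance is 224.9 km, inserting between Bravo and Charlie.

between Bravo and Charlie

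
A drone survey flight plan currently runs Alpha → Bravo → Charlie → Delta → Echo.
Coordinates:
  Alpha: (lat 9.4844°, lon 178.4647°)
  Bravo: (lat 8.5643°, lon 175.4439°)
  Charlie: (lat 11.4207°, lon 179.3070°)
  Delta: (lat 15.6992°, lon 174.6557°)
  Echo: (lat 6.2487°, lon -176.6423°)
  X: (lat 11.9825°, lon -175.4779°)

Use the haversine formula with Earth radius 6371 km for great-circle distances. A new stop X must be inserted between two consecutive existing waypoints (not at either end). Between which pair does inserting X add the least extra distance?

Added distance for inserting X between each consecutive pair:
Alpha–Bravo: 1433.8 km
Bravo–Charlie: 1105.6 km
Charlie–Delta: 1021.5 km
Delta–Echo: 376.8 km
Smallest added distance is 376.8 km, inserting between Delta and Echo.

between Delta and Echo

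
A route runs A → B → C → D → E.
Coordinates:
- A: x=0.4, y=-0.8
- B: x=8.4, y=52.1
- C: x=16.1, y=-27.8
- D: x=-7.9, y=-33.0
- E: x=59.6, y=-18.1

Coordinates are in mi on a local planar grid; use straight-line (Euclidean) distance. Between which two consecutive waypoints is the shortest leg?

Leg distances:
A→B: 53.5 mi
B→C: 80.3 mi
C→D: 24.6 mi
D→E: 69.1 mi
The shortest leg is C–D at 24.6 mi.

C–D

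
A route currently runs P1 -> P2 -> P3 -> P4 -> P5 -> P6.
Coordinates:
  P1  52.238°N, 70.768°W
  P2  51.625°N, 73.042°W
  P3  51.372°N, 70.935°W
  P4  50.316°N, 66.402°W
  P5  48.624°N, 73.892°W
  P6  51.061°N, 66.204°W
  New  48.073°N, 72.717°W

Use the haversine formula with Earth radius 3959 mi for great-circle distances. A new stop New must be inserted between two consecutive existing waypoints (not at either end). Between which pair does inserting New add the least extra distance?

between P4 and P5

Added distance for inserting New between each consecutive pair:
P1–P2: 440.5 mi
P2–P3: 395.0 mi
P3–P4: 355.1 mi
P4–P5: 34.6 mi
P5–P6: 41.9 mi
Smallest added distance is 34.6 mi, inserting between P4 and P5.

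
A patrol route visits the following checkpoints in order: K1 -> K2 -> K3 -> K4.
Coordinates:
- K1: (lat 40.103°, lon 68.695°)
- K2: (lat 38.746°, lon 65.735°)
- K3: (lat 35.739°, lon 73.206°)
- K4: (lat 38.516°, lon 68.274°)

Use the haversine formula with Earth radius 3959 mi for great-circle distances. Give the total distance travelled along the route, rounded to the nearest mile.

Leg distances:
K1→K2: 183.7 mi  (cumulative 183.7 mi)
K2→K3: 460.3 mi  (cumulative 644.0 mi)
K3→K4: 332.6 mi  (cumulative 976.5 mi)
Total route length ≈ 977 mi.

977 mi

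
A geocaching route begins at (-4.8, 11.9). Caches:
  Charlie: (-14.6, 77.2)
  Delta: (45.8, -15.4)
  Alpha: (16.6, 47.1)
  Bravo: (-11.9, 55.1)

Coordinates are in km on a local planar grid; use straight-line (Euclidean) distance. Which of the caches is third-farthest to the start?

Distance to each, sorted:
Charlie: 66.0 km
Delta: 57.5 km
Bravo: 43.8 km
Alpha: 41.2 km
The third-farthest is Bravo at 43.8 km.

Bravo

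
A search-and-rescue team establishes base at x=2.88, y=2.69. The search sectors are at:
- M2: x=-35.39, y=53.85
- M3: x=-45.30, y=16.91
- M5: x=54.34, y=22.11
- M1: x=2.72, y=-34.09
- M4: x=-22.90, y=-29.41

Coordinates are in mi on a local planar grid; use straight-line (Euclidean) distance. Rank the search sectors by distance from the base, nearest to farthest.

Distances from the base:
M1 x=2.72, y=-34.09: 36.8 mi
M4 x=-22.90, y=-29.41: 41.2 mi
M3 x=-45.30, y=16.91: 50.2 mi
M5 x=54.34, y=22.11: 55.0 mi
M2 x=-35.39, y=53.85: 63.9 mi

M1, M4, M3, M5, M2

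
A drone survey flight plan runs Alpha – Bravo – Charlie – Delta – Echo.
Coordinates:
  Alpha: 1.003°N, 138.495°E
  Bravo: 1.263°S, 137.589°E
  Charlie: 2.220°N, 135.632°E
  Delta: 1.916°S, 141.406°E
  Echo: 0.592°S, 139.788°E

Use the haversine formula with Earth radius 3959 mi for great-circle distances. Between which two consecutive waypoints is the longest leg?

Charlie–Delta

Leg distances:
Alpha→Bravo: 168.6 mi
Bravo→Charlie: 276.0 mi
Charlie→Delta: 490.7 mi
Delta→Echo: 144.4 mi
The longest leg is Charlie–Delta at 490.7 mi.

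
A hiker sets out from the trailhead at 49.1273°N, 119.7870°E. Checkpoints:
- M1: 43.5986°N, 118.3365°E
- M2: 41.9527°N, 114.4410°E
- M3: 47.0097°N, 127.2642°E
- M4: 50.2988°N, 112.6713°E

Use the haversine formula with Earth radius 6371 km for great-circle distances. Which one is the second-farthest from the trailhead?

Distance to each, sorted:
M2: 899.3 km
M1: 624.7 km
M3: 603.1 km
M4: 527.7 km
The second-farthest is M1 at 624.7 km.

M1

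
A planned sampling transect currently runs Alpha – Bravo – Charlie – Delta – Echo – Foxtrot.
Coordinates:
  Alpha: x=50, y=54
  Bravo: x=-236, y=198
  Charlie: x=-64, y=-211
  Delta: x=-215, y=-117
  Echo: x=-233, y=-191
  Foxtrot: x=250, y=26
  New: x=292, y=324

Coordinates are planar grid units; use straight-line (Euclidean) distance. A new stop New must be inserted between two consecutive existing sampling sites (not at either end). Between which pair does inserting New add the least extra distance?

Added distance for inserting New between each consecutive pair:
Alpha–Bravo: 585.2
Bravo–Charlie: 741.8
Charlie–Delta: 1136.7
Delta–Echo: 1331.2
Echo–Foxtrot: 506.9
Smallest added distance is 506.9, inserting between Echo and Foxtrot.

between Echo and Foxtrot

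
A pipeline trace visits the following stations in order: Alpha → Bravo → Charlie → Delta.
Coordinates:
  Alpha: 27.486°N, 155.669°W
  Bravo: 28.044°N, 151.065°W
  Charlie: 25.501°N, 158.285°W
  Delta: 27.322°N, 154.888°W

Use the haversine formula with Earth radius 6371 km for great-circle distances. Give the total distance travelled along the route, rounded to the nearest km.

Leg distances:
Alpha→Bravo: 457.2 km  (cumulative 457.2 km)
Bravo→Charlie: 770.3 km  (cumulative 1227.5 km)
Charlie→Delta: 394.2 km  (cumulative 1621.8 km)
Total route length ≈ 1622 km.

1622 km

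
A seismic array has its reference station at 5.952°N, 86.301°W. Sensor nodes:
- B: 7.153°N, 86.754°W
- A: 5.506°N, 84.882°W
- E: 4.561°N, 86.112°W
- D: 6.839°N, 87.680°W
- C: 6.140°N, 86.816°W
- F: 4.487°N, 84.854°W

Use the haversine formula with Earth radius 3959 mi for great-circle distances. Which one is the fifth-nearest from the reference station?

Distances from the reference station (5.952°N, 86.301°W):
C: 37.7 mi
B: 88.6 mi
E: 97.0 mi
A: 102.3 mi
D: 112.8 mi
F: 142.0 mi
The fifth-nearest is D at 112.8 mi.

D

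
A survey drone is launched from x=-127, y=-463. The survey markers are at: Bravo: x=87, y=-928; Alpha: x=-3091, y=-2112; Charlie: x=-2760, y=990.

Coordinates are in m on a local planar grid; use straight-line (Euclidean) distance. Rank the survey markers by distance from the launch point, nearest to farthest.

Bravo, Charlie, Alpha

Distance from the launch point at x=-127, y=-463 to each:
Bravo x=87, y=-928: 511.9 m
Charlie x=-2760, y=990: 3007.3 m
Alpha x=-3091, y=-2112: 3391.8 m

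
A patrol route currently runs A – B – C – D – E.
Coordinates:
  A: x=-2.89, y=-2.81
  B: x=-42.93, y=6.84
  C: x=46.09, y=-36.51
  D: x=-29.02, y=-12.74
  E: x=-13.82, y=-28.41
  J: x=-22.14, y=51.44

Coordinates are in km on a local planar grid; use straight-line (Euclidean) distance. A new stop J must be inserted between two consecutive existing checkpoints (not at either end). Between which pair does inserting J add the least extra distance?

between B and C

Added distance for inserting J between each consecutive pair:
A–B: 65.6 km
B–C: 61.5 km
C–D: 97.1 km
D–E: 123.0 km
Smallest added distance is 61.5 km, inserting between B and C.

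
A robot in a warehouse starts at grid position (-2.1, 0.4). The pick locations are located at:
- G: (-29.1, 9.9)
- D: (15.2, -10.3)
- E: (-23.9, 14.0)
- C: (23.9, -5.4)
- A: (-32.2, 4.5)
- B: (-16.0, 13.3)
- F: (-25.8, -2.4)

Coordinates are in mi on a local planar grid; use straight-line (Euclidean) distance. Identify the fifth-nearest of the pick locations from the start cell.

C

Distance to each, sorted:
B: 19.0 mi
D: 20.3 mi
F: 23.9 mi
E: 25.7 mi
C: 26.6 mi
G: 28.6 mi
A: 30.4 mi
The fifth-nearest is C at 26.6 mi.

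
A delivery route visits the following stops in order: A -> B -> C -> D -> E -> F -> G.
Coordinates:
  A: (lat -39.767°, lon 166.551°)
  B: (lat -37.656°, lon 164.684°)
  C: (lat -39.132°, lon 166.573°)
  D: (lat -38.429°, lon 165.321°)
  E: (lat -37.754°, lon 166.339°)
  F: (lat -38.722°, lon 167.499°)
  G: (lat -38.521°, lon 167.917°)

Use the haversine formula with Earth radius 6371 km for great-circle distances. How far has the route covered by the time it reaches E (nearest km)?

Leg distances:
A→B: 285.2 km  (cumulative 285.2 km)
B→C: 232.5 km  (cumulative 517.6 km)
C→D: 133.7 km  (cumulative 651.4 km)
D→E: 116.5 km  (cumulative 767.9 km)
Cumulative distance at E ≈ 768 km.

768 km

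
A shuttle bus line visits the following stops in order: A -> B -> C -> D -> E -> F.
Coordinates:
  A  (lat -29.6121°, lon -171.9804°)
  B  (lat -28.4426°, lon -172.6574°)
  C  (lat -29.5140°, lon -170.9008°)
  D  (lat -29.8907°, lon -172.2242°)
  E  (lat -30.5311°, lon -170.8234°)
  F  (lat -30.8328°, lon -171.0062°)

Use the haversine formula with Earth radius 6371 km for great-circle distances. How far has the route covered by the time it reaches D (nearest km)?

Leg distances:
A→B: 145.8 km  (cumulative 145.8 km)
B→C: 208.3 km  (cumulative 354.0 km)
C→D: 134.5 km  (cumulative 488.6 km)
Cumulative distance at D ≈ 489 km.

489 km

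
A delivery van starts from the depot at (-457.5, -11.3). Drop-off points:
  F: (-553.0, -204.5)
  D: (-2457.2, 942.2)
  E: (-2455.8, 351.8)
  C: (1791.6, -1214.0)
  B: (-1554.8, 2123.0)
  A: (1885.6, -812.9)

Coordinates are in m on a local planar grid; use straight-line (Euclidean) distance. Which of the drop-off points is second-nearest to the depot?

Distances from the depot ((-457.5, -11.3)):
F: 215.5 m
E: 2031.0 m
D: 2215.4 m
B: 2399.9 m
A: 2476.4 m
C: 2550.5 m
The second-nearest is E at 2031.0 m.

E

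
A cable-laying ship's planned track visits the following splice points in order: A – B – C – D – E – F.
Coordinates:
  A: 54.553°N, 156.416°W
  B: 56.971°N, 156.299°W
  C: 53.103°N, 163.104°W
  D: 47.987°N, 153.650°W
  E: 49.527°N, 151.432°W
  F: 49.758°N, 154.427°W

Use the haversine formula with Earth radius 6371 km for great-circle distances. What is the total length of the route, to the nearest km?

2209 km

Leg distances:
A→B: 269.0 km  (cumulative 269.0 km)
B→C: 610.2 km  (cumulative 879.2 km)
C→D: 876.2 km  (cumulative 1755.3 km)
D→E: 236.1 km  (cumulative 1991.5 km)
E→F: 217.2 km  (cumulative 2208.6 km)
Total route length ≈ 2209 km.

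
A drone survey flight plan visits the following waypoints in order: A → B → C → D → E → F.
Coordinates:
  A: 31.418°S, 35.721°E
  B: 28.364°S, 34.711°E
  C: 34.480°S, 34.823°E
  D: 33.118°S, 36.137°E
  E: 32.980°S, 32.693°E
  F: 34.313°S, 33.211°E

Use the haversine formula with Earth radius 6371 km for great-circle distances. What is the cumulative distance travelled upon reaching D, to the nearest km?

Leg distances:
A→B: 353.3 km  (cumulative 353.3 km)
B→C: 680.2 km  (cumulative 1033.4 km)
C→D: 194.1 km  (cumulative 1227.5 km)
Cumulative distance at D ≈ 1228 km.

1228 km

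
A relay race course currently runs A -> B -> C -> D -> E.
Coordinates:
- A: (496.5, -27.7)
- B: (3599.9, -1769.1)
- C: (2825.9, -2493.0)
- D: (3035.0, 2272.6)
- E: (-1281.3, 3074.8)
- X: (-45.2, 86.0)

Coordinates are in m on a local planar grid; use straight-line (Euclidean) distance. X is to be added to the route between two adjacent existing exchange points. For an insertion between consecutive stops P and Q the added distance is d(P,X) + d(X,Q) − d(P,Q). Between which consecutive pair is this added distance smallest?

between A and B

Added distance for inserting X between each consecutive pair:
A–B: 1084.9 m
B–C: 6889.6 m
C–D: 2866.6 m
D–E: 2621.5 m
Smallest added distance is 1084.9 m, inserting between A and B.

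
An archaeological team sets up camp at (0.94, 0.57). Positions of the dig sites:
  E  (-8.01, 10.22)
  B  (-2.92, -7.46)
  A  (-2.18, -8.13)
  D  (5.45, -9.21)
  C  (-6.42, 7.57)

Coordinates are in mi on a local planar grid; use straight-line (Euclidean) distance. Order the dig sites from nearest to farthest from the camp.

B, A, C, D, E

Distance from the camp at (0.94, 0.57) to each:
B (-2.92, -7.46): 8.9 mi
A (-2.18, -8.13): 9.2 mi
C (-6.42, 7.57): 10.2 mi
D (5.45, -9.21): 10.8 mi
E (-8.01, 10.22): 13.2 mi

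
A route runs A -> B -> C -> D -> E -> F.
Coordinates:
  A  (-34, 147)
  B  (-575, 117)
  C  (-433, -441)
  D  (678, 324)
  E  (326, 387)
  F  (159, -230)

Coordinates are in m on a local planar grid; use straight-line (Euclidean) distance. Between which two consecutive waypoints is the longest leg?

Leg distances:
A→B: 541.8 m
B→C: 575.8 m
C→D: 1348.9 m
D→E: 357.6 m
E→F: 639.2 m
The longest leg is C–D at 1348.9 m.

C–D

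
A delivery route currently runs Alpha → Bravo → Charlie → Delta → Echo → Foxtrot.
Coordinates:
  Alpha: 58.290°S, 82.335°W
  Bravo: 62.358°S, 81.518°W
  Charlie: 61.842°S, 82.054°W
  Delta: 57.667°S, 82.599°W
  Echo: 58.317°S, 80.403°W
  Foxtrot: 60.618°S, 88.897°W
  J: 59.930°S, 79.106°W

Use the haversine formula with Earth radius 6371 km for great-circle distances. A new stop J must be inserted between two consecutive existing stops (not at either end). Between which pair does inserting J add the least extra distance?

Added distance for inserting J between each consecutive pair:
Alpha–Bravo: 104.0 km
Bravo–Charlie: 501.3 km
Charlie–Delta: 122.6 km
Delta–Echo: 367.9 km
Echo–Foxtrot: 195.5 km
Smallest added distance is 104.0 km, inserting between Alpha and Bravo.

between Alpha and Bravo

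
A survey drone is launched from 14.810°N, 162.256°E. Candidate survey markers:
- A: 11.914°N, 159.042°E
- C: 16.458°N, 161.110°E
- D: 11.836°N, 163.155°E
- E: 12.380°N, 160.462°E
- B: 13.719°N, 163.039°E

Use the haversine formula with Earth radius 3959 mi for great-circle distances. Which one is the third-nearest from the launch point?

Distances from the launch point (14.810°N, 162.256°E):
B: 91.8 mi
C: 137.0 mi
E: 206.7 mi
D: 214.2 mi
A: 294.5 mi
The third-nearest is E at 206.7 mi.

E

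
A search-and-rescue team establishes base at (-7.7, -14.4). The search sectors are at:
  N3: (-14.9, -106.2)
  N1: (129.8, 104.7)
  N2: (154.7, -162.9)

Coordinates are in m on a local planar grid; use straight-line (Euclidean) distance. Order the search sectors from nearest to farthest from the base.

Distance from the base at (-7.7, -14.4) to each:
N3 (-14.9, -106.2): 92.1 m
N1 (129.8, 104.7): 181.9 m
N2 (154.7, -162.9): 220.1 m

N3, N1, N2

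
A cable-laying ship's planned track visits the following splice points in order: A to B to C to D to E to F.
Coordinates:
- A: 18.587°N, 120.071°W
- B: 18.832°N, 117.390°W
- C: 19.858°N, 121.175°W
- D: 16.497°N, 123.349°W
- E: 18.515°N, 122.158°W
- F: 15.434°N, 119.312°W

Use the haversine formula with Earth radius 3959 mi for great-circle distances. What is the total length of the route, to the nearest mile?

1150 mi

Leg distances:
A→B: 176.3 mi  (cumulative 176.3 mi)
B→C: 256.7 mi  (cumulative 433.0 mi)
C→D: 272.6 mi  (cumulative 705.6 mi)
D→E: 160.0 mi  (cumulative 865.6 mi)
E→F: 284.1 mi  (cumulative 1149.6 mi)
Total route length ≈ 1150 mi.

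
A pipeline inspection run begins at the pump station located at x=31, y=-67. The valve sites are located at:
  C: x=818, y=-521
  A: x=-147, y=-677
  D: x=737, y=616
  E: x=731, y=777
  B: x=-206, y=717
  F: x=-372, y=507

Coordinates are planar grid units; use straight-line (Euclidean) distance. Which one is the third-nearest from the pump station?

Distances from the pump station (x=31, y=-67):
A: 635.4
F: 701.3
B: 819.0
C: 908.6
D: 982.3
E: 1096.5
The third-nearest is B at 819.0.

B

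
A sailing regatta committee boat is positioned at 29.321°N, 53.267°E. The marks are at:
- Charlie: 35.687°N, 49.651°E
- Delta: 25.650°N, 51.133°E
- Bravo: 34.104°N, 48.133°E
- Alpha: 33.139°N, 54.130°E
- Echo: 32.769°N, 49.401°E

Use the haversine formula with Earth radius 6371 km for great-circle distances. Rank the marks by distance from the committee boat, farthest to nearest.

Charlie, Bravo, Echo, Delta, Alpha

Computing each great-circle distance from 29.321°N, 53.267°E:
Charlie 35.687°N, 49.651°E: 784.7 km
Bravo 34.104°N, 48.133°E: 720.0 km
Echo 32.769°N, 49.401°E: 531.5 km
Delta 25.650°N, 51.133°E: 459.2 km
Alpha 33.139°N, 54.130°E: 432.4 km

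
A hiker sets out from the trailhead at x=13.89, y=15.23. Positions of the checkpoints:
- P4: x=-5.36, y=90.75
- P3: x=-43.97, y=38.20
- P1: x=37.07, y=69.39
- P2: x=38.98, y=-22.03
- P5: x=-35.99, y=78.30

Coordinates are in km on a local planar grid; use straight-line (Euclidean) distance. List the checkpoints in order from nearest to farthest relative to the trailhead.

P2, P1, P3, P4, P5

Distance from the trailhead at x=13.89, y=15.23 to each:
P2 x=38.98, y=-22.03: 44.9 km
P1 x=37.07, y=69.39: 58.9 km
P3 x=-43.97, y=38.20: 62.3 km
P4 x=-5.36, y=90.75: 77.9 km
P5 x=-35.99, y=78.30: 80.4 km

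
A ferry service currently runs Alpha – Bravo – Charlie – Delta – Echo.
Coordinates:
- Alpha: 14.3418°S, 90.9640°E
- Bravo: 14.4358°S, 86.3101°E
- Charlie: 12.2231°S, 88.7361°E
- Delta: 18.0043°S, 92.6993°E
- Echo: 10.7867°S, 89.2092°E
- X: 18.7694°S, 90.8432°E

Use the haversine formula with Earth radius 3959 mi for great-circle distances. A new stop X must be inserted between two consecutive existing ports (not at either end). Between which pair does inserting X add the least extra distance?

Added distance for inserting X between each consecutive pair:
Alpha–Bravo: 418.4 mi
Bravo–Charlie: 673.9 mi
Charlie–Delta: 127.3 mi
Delta–Echo: 144.3 mi
Smallest added distance is 127.3 mi, inserting between Charlie and Delta.

between Charlie and Delta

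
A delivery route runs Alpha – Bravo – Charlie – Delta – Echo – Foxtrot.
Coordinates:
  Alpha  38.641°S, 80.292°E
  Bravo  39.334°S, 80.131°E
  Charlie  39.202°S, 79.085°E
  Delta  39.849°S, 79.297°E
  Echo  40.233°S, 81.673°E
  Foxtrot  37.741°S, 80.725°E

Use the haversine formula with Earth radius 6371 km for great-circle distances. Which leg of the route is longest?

Echo–Foxtrot

Leg distances:
Alpha→Bravo: 78.3 km
Bravo→Charlie: 91.2 km
Charlie→Delta: 74.2 km
Delta→Echo: 206.7 km
Echo→Foxtrot: 289.0 km
The longest leg is Echo–Foxtrot at 289.0 km.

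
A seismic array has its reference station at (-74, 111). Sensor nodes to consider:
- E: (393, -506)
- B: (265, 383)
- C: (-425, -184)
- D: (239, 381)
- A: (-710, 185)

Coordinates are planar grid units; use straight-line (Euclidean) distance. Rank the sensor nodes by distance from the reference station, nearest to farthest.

D, B, C, A, E

Distances from the reference station:
D (239, 381): 413.4
B (265, 383): 434.6
C (-425, -184): 458.5
A (-710, 185): 640.3
E (393, -506): 773.8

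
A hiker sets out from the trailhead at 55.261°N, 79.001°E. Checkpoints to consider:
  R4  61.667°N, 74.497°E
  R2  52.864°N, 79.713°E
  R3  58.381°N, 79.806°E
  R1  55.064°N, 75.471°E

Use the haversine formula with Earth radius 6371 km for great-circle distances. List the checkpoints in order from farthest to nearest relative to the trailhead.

R4, R3, R2, R1

Distance from the trailhead at 55.261°N, 79.001°E to each:
R4 61.667°N, 74.497°E: 758.5 km
R3 58.381°N, 79.806°E: 350.4 km
R2 52.864°N, 79.713°E: 270.6 km
R1 55.064°N, 75.471°E: 225.3 km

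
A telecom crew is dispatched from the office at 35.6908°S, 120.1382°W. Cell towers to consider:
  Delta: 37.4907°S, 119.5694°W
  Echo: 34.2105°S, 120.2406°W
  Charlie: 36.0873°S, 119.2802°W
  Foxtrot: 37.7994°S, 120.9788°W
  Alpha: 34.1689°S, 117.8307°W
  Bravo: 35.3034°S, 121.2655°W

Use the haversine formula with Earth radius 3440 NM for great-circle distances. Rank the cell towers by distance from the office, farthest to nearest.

Computing each great-circle distance from 35.6908°S, 120.1382°W:
Alpha 34.1689°S, 117.8307°W: 145.8 NM
Foxtrot 37.7994°S, 120.9788°W: 132.9 NM
Delta 37.4907°S, 119.5694°W: 111.5 NM
Echo 34.2105°S, 120.2406°W: 89.0 NM
Bravo 35.3034°S, 121.2655°W: 59.8 NM
Charlie 36.0873°S, 119.2802°W: 48.0 NM

Alpha, Foxtrot, Delta, Echo, Bravo, Charlie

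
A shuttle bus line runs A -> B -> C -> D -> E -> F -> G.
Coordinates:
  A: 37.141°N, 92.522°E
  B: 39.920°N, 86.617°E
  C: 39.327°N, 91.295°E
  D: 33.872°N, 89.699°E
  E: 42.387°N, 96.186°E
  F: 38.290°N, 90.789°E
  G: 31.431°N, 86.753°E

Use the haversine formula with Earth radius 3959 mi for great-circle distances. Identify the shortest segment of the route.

Leg distances:
A→B: 372.4 mi
B→C: 252.3 mi
C→D: 387.2 mi
D→E: 685.4 mi
E→F: 401.0 mi
F→G: 526.1 mi
The shortest leg is B–C at 252.3 mi.

B–C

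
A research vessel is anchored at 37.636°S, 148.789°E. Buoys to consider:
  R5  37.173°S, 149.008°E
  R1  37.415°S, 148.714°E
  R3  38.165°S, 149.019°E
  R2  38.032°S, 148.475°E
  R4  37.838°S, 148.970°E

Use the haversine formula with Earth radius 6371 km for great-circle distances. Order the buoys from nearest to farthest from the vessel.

R1, R4, R2, R5, R3

Distances from the vessel:
R1 37.415°S, 148.714°E: 25.4 km
R4 37.838°S, 148.970°E: 27.5 km
R2 38.032°S, 148.475°E: 52.0 km
R5 37.173°S, 149.008°E: 55.0 km
R3 38.165°S, 149.019°E: 62.2 km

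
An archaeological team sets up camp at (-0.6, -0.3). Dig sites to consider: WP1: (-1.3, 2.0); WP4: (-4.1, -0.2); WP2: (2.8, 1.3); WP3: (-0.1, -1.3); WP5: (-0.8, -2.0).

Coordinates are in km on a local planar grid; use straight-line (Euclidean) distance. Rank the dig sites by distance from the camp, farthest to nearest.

Distance from the camp at (-0.6, -0.3) to each:
WP2 (2.8, 1.3): 3.8 km
WP4 (-4.1, -0.2): 3.5 km
WP1 (-1.3, 2.0): 2.4 km
WP5 (-0.8, -2.0): 1.7 km
WP3 (-0.1, -1.3): 1.1 km

WP2, WP4, WP1, WP5, WP3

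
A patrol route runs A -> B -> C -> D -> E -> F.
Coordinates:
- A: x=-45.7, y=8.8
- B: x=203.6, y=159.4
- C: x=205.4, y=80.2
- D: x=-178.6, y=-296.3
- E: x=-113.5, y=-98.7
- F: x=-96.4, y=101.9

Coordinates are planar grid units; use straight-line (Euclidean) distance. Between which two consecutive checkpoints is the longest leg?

C–D

Leg distances:
A→B: 291.3
B→C: 79.2
C→D: 537.8
D→E: 208.0
E→F: 201.3
The longest leg is C–D at 537.8.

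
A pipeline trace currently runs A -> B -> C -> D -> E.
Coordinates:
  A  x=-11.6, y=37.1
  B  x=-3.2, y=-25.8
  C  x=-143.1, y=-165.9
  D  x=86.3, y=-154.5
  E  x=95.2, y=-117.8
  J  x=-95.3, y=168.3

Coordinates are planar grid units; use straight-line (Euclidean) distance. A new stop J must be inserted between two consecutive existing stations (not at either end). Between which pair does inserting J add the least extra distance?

between A and B

Added distance for inserting J between each consecutive pair:
A–B: 307.0
B–C: 354.5
C–D: 478.3
D–E: 676.3
Smallest added distance is 307.0, inserting between A and B.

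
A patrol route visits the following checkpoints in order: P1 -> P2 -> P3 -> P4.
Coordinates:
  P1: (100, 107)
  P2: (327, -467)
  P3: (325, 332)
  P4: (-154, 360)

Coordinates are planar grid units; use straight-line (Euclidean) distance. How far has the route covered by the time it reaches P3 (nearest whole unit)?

1416

Leg distances:
P1→P2: 617.3  (cumulative 617.3)
P2→P3: 799.0  (cumulative 1416.3)
Cumulative distance at P3 ≈ 1416.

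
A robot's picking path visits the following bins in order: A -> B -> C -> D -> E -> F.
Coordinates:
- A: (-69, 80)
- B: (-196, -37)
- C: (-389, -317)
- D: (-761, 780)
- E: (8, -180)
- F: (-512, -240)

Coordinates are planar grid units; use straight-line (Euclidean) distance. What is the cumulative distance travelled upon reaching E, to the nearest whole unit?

Leg distances:
A→B: 172.7  (cumulative 172.7)
B→C: 340.1  (cumulative 512.8)
C→D: 1158.4  (cumulative 1671.1)
D→E: 1230.0  (cumulative 2901.1)
Cumulative distance at E ≈ 2901.

2901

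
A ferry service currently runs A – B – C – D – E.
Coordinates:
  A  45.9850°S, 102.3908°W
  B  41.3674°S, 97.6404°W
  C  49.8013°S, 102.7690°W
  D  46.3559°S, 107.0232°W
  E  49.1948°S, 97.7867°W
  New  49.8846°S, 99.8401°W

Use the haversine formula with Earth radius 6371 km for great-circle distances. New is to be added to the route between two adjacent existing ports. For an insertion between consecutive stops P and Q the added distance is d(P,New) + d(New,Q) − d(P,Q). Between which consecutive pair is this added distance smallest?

between D and E

Added distance for inserting New between each consecutive pair:
A–B: 795.9 km
B–C: 153.9 km
C–D: 375.3 km
D–E: 70.1 km
Smallest added distance is 70.1 km, inserting between D and E.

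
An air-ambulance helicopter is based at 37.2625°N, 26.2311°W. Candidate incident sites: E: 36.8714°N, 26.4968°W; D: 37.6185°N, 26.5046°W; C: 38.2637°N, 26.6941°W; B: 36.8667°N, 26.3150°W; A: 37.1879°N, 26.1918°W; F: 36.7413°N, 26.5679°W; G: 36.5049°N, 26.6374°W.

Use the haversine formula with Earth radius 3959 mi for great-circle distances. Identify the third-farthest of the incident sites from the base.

F

Distance to each, sorted:
C: 73.7 mi
G: 57.0 mi
F: 40.5 mi
E: 30.7 mi
D: 28.8 mi
B: 27.7 mi
A: 5.6 mi
The third-farthest is F at 40.5 mi.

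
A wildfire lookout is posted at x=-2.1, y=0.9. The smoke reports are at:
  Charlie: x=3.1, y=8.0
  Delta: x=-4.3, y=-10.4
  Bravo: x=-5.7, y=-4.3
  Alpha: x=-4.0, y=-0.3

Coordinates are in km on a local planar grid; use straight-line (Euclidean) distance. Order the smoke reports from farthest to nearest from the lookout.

Delta, Charlie, Bravo, Alpha

Distance from the lookout at x=-2.1, y=0.9 to each:
Delta x=-4.3, y=-10.4: 11.5 km
Charlie x=3.1, y=8.0: 8.8 km
Bravo x=-5.7, y=-4.3: 6.3 km
Alpha x=-4.0, y=-0.3: 2.2 km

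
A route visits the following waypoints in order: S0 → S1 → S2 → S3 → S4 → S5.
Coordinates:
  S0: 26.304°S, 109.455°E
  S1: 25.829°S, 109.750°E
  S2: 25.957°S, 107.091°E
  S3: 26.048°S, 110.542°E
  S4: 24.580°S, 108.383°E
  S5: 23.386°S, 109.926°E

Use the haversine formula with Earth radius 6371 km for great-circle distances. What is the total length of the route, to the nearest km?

1149 km

Leg distances:
S0→S1: 60.5 km  (cumulative 60.5 km)
S1→S2: 266.4 km  (cumulative 326.8 km)
S2→S3: 345.0 km  (cumulative 671.9 km)
S3→S4: 271.5 km  (cumulative 943.4 km)
S4→S5: 205.4 km  (cumulative 1148.8 km)
Total route length ≈ 1149 km.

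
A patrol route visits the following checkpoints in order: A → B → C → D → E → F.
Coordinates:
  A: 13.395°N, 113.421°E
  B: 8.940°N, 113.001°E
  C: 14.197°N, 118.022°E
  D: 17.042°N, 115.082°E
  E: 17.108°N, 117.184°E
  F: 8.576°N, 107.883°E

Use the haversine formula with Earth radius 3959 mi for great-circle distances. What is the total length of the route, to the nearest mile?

2083 mi

Leg distances:
A→B: 309.1 mi  (cumulative 309.1 mi)
B→C: 497.4 mi  (cumulative 806.5 mi)
C→D: 277.3 mi  (cumulative 1083.8 mi)
D→E: 138.9 mi  (cumulative 1222.8 mi)
E→F: 859.8 mi  (cumulative 2082.6 mi)
Total route length ≈ 2083 mi.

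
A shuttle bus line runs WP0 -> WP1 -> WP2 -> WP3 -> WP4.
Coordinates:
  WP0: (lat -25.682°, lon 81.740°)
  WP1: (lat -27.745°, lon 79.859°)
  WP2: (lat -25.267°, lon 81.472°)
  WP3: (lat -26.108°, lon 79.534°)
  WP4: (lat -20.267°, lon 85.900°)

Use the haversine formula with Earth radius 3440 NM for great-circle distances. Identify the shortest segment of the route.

WP2–WP3

Leg distances:
WP0→WP1: 159.7 NM
WP1→WP2: 172.2 NM
WP2→WP3: 116.4 NM
WP3→WP4: 496.2 NM
The shortest leg is WP2–WP3 at 116.4 NM.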